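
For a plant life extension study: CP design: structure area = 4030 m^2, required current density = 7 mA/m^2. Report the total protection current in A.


I = area * current density, then convert mA → A (÷1000)
I = 4030 * 7 / 1000 = 28.21 A

28.21 A


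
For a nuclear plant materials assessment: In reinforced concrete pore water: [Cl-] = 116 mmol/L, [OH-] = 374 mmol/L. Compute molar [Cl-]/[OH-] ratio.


Threshold parameter = [Cl-] / [OH-] (molar basis; both in mmol/L, so units cancel)
Ratio = 116 / 374 = 0.31

0.31


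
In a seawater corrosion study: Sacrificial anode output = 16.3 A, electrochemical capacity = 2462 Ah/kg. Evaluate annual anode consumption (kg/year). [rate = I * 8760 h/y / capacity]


Annual consumption = current * hours per year / capacity
Rate = 16.3 * 8760 / 2462 = 58.0 kg/year

58.0 kg/year


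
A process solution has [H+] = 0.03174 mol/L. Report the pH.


pH = −log10[H+]
pH = −log10(0.03174) = 1.5

1.5


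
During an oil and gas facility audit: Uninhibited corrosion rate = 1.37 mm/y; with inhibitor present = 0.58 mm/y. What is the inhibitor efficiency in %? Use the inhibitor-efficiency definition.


Apply the inhibitor-efficiency definition: IE = (CR_blank − CR_inh)/CR_blank × 100
IE = (1.37 − 0.58) / 1.37 × 100
IE = 0.79 / 1.37 × 100 = 57.7 %

57.7 %


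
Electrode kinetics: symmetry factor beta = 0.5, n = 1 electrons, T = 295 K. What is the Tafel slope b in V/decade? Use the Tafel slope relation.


Apply the Tafel slope relation: b = 2.303*R*T/(beta*n*F)
Numerator: 2.303 * 8.314 * 295 = 5648.41
Denominator: 0.5 * 1 * 96485 = 48242.5
b = 5648.41 / 48242.5 = 0.117 V/decade

0.117 V/decade


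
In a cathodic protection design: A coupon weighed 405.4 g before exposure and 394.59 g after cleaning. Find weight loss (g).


Weight loss = initial − final
WL = 405.4 − 394.59 = 10.81 g

10.81 g


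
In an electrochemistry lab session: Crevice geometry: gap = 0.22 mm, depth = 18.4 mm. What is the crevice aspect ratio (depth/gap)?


Aspect ratio = depth / gap
Ratio = 18.4 / 0.22 = 83.6

83.6


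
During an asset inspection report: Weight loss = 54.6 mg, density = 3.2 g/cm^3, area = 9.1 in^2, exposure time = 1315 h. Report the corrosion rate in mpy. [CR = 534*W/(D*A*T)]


Apply the mpy weight-loss relation: CR = 534 * W / (D * A * T)
Numerator: 534 * 54.6 = 29156.4
Denominator: 3.2 * 9.1 * 1315 = 38292.8
CR = 29156.4 / 38292.8 = 0.7614 mpy

0.7614 mpy


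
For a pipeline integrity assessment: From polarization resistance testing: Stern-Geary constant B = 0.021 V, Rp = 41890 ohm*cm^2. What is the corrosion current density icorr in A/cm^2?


Apply the Stern-Geary relation: icorr = B / Rp
icorr = 0.021 / 41890 = 5.013×10^-7 A/cm^2

5.013×10^-7 A/cm^2


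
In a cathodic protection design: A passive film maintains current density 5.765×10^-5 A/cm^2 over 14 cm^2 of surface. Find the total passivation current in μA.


I = i_pass * A, then convert A → μA (×10^6)
I = 5.765×10^-5 * 14 * 10^6 = 807.1 μA

807.1 μA


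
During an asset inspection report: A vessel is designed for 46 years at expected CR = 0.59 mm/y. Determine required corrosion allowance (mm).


Corrosion allowance = CR × design life
CA = 0.59 * 46 = 27.14 mm

27.14 mm


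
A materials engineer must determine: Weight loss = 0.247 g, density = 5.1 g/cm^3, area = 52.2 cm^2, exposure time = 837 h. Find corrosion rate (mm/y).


Apply the mm/y weight-loss relation: CR = 87600 * W / (D * A * T)
Numerator: 87600 * 0.247 = 21637.2
Denominator: 5.1 * 52.2 * 837 = 222826.14
CR = 21637.2 / 222826.14 = 0.0971 mm/y

0.0971 mm/y


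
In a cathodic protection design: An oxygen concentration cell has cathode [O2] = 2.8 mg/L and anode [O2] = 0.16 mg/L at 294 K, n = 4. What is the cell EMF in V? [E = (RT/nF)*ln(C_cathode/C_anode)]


Apply the Nernst concentration-cell relation: E = (RT/nF)*ln(C_cathode/C_anode)
RT/nF = 8.314*294/(4*96485) = 0.00633341 V
ln(2.8/0.16) = 2.8622
E = 0.00633341 * 2.8622 = 0.01813 V

0.01813 V


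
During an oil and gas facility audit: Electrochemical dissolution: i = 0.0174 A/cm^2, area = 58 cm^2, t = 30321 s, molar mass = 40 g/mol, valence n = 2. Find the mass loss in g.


Apply Faraday's law: m = i*A*t*M / (n*F)
Total charge passed Q = i*A*t = 0.0174*58*30321 = 30599.9532 C
m = Q*M/(n*F) = 30599.9532*40/(2*96485) = 6.343 g

6.343 g


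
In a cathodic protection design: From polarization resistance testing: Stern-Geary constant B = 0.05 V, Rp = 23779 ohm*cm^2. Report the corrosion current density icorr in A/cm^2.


Apply the Stern-Geary relation: icorr = B / Rp
icorr = 0.05 / 23779 = 2.103×10^-6 A/cm^2

2.103×10^-6 A/cm^2


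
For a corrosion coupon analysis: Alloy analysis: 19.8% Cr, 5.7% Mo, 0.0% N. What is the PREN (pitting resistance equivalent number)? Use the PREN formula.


Apply the PREN formula: PREN = Cr + 3.3*Mo + 16*N
PREN = 19.8 + 3.3*5.7 + 16*0.0
PREN = 19.8 + 18.81 + 0.0 = 38.61

38.61


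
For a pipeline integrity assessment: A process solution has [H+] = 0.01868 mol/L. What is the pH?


pH = −log10[H+]
pH = −log10(0.01868) = 1.73

1.73


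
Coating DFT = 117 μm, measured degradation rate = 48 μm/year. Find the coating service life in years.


Service life = thickness / degradation rate
Life = 117 / 48 = 2.4 years

2.4 years


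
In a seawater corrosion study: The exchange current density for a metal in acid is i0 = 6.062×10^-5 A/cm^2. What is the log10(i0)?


i0 = 6.062×10^-5 A/cm^2
log10(i0) = -4.217

-4.217


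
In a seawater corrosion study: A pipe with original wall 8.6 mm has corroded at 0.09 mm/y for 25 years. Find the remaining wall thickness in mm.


Remaining wall = original − CR × time
t = 8.6 − 0.09*25 = 8.6 − 2.25 = 6.35 mm

6.35 mm


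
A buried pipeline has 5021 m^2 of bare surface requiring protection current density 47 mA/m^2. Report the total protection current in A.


I = area * current density, then convert mA → A (÷1000)
I = 5021 * 47 / 1000 = 235.99 A

235.99 A


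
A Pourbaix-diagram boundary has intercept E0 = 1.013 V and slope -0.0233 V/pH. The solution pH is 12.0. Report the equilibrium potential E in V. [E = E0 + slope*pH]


Apply the Pourbaix line equation: E = E0 + slope*pH
E = 1.013 + (-0.0233)*12.0 = 1.013 + (-0.2796) = 0.7334 V
Rounded to 4 decimal places: E = 0.7334 V

0.7334 V


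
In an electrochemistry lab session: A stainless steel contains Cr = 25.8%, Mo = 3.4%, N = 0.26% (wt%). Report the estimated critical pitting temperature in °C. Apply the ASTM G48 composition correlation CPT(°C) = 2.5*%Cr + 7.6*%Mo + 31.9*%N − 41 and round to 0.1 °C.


Apply the ASTM G48 empirical CPT estimate: CPT(°C) = 2.5*%Cr + 7.6*%Mo + 31.9*%N − 41
2.5*25.8 = 64.5; 7.6*3.4 = 25.84; 31.9*0.26 = 8.294
CPT = 64.5 + 25.84 + 8.294 − 41 = 57.634 °C
Rounded to 0.1 °C: CPT ≈ 57.6 °C

57.6 °C


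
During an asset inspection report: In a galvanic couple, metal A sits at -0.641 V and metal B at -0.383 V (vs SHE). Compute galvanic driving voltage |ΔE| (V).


Driving voltage is the absolute potential difference.
|ΔE| = |-0.641 − (-0.383)| = 0.258 V

0.258 V


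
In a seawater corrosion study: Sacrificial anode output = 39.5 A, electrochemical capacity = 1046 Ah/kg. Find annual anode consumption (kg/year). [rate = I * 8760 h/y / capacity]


Annual consumption = current * hours per year / capacity
Rate = 39.5 * 8760 / 1046 = 330.8 kg/year

330.8 kg/year


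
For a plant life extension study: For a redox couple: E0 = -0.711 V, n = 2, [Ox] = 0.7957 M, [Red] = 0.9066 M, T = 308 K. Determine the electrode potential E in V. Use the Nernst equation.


Apply the Nernst equation: E = E0 + (RT/nF)*ln([Ox]/[Red])
Step 1: RT/nF = 8.314*308/(2*96485) = 0.01327 V
Step 2: [Ox]/[Red] = 0.7957/0.9066 = 0.877675
Step 3: ln(0.877675) = -0.130479
Step 4: correction = 0.01327 * -0.130479 = -0.0017 V
E = -0.711 + -0.0017 = -0.7127 V

-0.7127 V


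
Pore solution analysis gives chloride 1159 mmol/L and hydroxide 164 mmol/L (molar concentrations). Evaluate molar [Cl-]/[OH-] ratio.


Threshold parameter = [Cl-] / [OH-] (molar basis; both in mmol/L, so units cancel)
Ratio = 1159 / 164 = 7.07

7.07


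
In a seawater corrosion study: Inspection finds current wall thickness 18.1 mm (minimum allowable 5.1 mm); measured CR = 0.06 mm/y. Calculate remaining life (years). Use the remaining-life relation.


Apply the remaining-life relation: RL = (t_current − t_min) / CR
RL = (18.1 − 5.1) / 0.06 = 13.0 / 0.06 = 216.7 years

216.7 years


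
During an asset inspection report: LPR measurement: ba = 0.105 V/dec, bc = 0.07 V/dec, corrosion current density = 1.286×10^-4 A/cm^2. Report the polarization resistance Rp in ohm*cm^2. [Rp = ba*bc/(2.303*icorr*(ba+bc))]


Apply the Stern-Geary equation: Rp = ba*bc / (2.303*icorr*(ba+bc))
ba*bc = 0.105*0.07 = 0.00735
ba+bc = 0.175; 2.303*icorr*(ba+bc) = 2.303*1.286×10^-4*0.175 = 5.1829015×10^-5
Rp = 0.00735 / 5.1829015×10^-5 = 141.8 ohm*cm^2

141.8 ohm*cm^2


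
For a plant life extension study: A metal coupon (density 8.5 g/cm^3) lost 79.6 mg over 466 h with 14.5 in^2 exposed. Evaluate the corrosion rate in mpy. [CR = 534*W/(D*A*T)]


Apply the mpy weight-loss relation: CR = 534 * W / (D * A * T)
Numerator: 534 * 79.6 = 42506.4
Denominator: 8.5 * 14.5 * 466 = 57434.5
CR = 42506.4 / 57434.5 = 0.74008 mpy

0.74008 mpy


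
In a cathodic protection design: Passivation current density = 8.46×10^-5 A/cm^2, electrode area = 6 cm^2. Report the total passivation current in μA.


I = i_pass * A, then convert A → μA (×10^6)
I = 8.46×10^-5 * 6 * 10^6 = 507.6 μA

507.6 μA


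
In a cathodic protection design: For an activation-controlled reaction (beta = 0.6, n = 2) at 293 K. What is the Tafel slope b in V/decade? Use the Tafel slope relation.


Apply the Tafel slope relation: b = 2.303*R*T/(beta*n*F)
Numerator: 2.303 * 8.314 * 293 = 5610.11
Denominator: 0.6 * 2 * 96485 = 115782.0
b = 5610.11 / 115782.0 = 0.0485 V/decade

0.0485 V/decade


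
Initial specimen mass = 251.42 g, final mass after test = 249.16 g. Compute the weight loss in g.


Weight loss = initial − final
WL = 251.42 − 249.16 = 2.26 g

2.26 g


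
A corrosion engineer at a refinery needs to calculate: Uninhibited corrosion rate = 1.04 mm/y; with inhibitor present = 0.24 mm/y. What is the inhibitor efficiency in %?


Apply the inhibitor-efficiency definition: IE = (CR_blank − CR_inh)/CR_blank × 100
IE = (1.04 − 0.24) / 1.04 × 100
IE = 0.8 / 1.04 × 100 = 76.9 %

76.9 %


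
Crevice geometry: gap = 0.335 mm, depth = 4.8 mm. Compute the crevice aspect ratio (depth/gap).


Aspect ratio = depth / gap
Ratio = 4.8 / 0.335 = 14.3

14.3


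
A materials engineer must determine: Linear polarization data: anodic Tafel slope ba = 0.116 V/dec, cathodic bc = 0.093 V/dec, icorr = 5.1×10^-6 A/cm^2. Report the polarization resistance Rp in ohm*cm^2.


Apply the Stern-Geary equation: Rp = ba*bc / (2.303*icorr*(ba+bc))
ba*bc = 0.116*0.093 = 0.010788
ba+bc = 0.209; 2.303*icorr*(ba+bc) = 2.303*5.1×10^-6*0.209 = 2.4547677×10^-6
Rp = 0.010788 / 2.4547677×10^-6 = 4394.71 ohm*cm^2

4394.71 ohm*cm^2


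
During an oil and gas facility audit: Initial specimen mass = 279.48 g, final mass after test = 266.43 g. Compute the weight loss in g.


Weight loss = initial − final
WL = 279.48 − 266.43 = 13.05 g

13.05 g


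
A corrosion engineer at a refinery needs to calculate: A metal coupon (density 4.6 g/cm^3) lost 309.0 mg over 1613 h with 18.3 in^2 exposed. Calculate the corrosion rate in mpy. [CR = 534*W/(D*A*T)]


Apply the mpy weight-loss relation: CR = 534 * W / (D * A * T)
Numerator: 534 * 309.0 = 165006.0
Denominator: 4.6 * 18.3 * 1613 = 135782.34
CR = 165006.0 / 135782.34 = 1.21522 mpy

1.21522 mpy


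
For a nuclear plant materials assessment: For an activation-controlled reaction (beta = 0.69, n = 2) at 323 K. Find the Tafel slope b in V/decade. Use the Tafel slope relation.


Apply the Tafel slope relation: b = 2.303*R*T/(beta*n*F)
Numerator: 2.303 * 8.314 * 323 = 6184.53
Denominator: 0.69 * 2 * 96485 = 133149.3
b = 6184.53 / 133149.3 = 0.0464 V/decade

0.0464 V/decade


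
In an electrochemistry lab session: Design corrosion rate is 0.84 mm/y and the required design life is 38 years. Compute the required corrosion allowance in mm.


Corrosion allowance = CR × design life
CA = 0.84 * 38 = 31.92 mm

31.92 mm


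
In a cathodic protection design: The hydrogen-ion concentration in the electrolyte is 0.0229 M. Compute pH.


pH = −log10[H+]
pH = −log10(0.0229) = 1.64

1.64


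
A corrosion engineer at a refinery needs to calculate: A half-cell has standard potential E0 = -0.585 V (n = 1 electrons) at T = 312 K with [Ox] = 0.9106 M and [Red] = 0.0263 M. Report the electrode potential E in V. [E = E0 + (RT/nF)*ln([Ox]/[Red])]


Apply the Nernst equation: E = E0 + (RT/nF)*ln([Ox]/[Red])
Step 1: RT/nF = 8.314*312/(1*96485) = 0.02688468 V
Step 2: [Ox]/[Red] = 0.9106/0.0263 = 34.623574
Step 3: ln(34.623574) = 3.544535
Step 4: correction = 0.02688468 * 3.544535 = 0.0953 V
E = -0.585 + 0.0953 = -0.4897 V

-0.4897 V


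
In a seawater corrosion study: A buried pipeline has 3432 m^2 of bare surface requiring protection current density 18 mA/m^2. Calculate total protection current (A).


I = area * current density, then convert mA → A (÷1000)
I = 3432 * 18 / 1000 = 61.78 A

61.78 A


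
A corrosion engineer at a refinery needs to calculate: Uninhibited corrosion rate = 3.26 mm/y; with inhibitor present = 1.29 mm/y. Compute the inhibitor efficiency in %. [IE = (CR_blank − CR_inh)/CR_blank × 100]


Apply the inhibitor-efficiency definition: IE = (CR_blank − CR_inh)/CR_blank × 100
IE = (3.26 − 1.29) / 3.26 × 100
IE = 1.97 / 3.26 × 100 = 60.4 %

60.4 %


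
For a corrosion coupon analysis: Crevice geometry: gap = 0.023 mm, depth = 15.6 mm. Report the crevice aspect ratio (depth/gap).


Aspect ratio = depth / gap
Ratio = 15.6 / 0.023 = 678.3

678.3


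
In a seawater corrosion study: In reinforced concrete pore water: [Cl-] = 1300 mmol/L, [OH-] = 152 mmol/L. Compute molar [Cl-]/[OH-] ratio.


Threshold parameter = [Cl-] / [OH-] (molar basis; both in mmol/L, so units cancel)
Ratio = 1300 / 152 = 8.55

8.55


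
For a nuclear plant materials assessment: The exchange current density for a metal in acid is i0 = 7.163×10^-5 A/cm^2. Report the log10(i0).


i0 = 7.163×10^-5 A/cm^2
log10(i0) = -4.145

-4.145


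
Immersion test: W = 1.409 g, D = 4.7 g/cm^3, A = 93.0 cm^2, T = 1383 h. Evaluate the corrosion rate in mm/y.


Apply the mm/y weight-loss relation: CR = 87600 * W / (D * A * T)
Numerator: 87600 * 1.409 = 123428.4
Denominator: 4.7 * 93.0 * 1383 = 604509.3
CR = 123428.4 / 604509.3 = 0.204179 mm/y

0.204179 mm/y


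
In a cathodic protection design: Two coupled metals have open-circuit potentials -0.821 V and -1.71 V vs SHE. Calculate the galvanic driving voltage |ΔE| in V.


Driving voltage is the absolute potential difference.
|ΔE| = |-0.821 − (-1.71)| = 0.889 V

0.889 V


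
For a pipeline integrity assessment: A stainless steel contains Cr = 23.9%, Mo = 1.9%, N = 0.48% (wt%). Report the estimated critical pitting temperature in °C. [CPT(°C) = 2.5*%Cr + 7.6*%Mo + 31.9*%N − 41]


Apply the ASTM G48 empirical CPT estimate: CPT(°C) = 2.5*%Cr + 7.6*%Mo + 31.9*%N − 41
2.5*23.9 = 59.75; 7.6*1.9 = 14.44; 31.9*0.48 = 15.312
CPT = 59.75 + 14.44 + 15.312 − 41 = 48.502 °C
Rounded to 0.1 °C: CPT ≈ 48.5 °C

48.5 °C


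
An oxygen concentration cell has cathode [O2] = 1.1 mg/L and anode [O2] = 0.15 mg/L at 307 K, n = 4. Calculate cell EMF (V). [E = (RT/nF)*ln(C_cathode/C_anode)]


Apply the Nernst concentration-cell relation: E = (RT/nF)*ln(C_cathode/C_anode)
RT/nF = 8.314*307/(4*96485) = 0.00661346 V
ln(1.1/0.15) = 1.99243
E = 0.00661346 * 1.99243 = 0.01318 V

0.01318 V


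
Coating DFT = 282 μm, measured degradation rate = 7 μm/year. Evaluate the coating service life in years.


Service life = thickness / degradation rate
Life = 282 / 7 = 40.3 years

40.3 years


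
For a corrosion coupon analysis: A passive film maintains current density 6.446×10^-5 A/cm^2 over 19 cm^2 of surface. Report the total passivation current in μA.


I = i_pass * A, then convert A → μA (×10^6)
I = 6.446×10^-5 * 19 * 10^6 = 1224.74 μA

1224.74 μA


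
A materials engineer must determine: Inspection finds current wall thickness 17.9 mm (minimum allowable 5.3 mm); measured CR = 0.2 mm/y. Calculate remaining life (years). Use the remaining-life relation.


Apply the remaining-life relation: RL = (t_current − t_min) / CR
RL = (17.9 − 5.3) / 0.2 = 12.6 / 0.2 = 63.0 years

63.0 years


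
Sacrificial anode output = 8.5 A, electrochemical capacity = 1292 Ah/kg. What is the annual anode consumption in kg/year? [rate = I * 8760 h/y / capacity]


Annual consumption = current * hours per year / capacity
Rate = 8.5 * 8760 / 1292 = 57.6 kg/year

57.6 kg/year


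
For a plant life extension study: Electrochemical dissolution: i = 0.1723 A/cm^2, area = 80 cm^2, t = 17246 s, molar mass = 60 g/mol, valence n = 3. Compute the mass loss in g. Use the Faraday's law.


Apply Faraday's law: m = i*A*t*M / (n*F)
Total charge passed Q = i*A*t = 0.1723*80*17246 = 237718.864 C
m = Q*M/(n*F) = 237718.864*60/(3*96485) = 49.27582 g

49.27582 g


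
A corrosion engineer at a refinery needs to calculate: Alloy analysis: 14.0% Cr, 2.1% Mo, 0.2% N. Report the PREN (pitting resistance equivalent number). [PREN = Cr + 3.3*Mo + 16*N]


Apply the PREN formula: PREN = Cr + 3.3*Mo + 16*N
PREN = 14.0 + 3.3*2.1 + 16*0.2
PREN = 14.0 + 6.93 + 3.2 = 24.13

24.13


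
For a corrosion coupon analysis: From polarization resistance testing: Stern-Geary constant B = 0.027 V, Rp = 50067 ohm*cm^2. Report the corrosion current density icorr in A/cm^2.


Apply the Stern-Geary relation: icorr = B / Rp
icorr = 0.027 / 50067 = 5.393×10^-7 A/cm^2

5.393×10^-7 A/cm^2


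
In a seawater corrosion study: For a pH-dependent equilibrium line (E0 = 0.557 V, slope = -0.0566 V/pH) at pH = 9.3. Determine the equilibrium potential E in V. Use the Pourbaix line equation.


Apply the Pourbaix line equation: E = E0 + slope*pH
E = 0.557 + (-0.0566)*9.3 = 0.557 + (-0.52638) = 0.03062 V
Rounded to 4 decimal places: E = 0.0306 V

0.0306 V


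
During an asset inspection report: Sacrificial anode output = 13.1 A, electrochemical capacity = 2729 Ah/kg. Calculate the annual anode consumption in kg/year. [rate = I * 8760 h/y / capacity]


Annual consumption = current * hours per year / capacity
Rate = 13.1 * 8760 / 2729 = 42.1 kg/year

42.1 kg/year


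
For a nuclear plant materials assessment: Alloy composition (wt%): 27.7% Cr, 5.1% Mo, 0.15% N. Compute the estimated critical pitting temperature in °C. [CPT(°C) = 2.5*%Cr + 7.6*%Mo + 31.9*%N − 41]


Apply the ASTM G48 empirical CPT estimate: CPT(°C) = 2.5*%Cr + 7.6*%Mo + 31.9*%N − 41
2.5*27.7 = 69.25; 7.6*5.1 = 38.76; 31.9*0.15 = 4.785
CPT = 69.25 + 38.76 + 4.785 − 41 = 71.795 °C
Rounded to 0.1 °C: CPT ≈ 71.8 °C

71.8 °C


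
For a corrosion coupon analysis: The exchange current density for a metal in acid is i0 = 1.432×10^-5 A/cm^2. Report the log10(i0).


i0 = 1.432×10^-5 A/cm^2
log10(i0) = -4.844

-4.844


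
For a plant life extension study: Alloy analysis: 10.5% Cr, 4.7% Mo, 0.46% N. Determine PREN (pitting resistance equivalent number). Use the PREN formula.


Apply the PREN formula: PREN = Cr + 3.3*Mo + 16*N
PREN = 10.5 + 3.3*4.7 + 16*0.46
PREN = 10.5 + 15.51 + 7.36 = 33.37

33.37


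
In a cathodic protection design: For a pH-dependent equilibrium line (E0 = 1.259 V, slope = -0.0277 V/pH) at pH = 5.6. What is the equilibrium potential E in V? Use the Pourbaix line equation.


Apply the Pourbaix line equation: E = E0 + slope*pH
E = 1.259 + (-0.0277)*5.6 = 1.259 + (-0.15512) = 1.10388 V
Rounded to 3 decimal places: E = 1.104 V

1.104 V


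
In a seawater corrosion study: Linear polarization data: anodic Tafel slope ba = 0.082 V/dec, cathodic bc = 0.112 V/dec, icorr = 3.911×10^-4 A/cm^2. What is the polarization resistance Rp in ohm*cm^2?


Apply the Stern-Geary equation: Rp = ba*bc / (2.303*icorr*(ba+bc))
ba*bc = 0.082*0.112 = 0.009184
ba+bc = 0.194; 2.303*icorr*(ba+bc) = 2.303*3.911×10^-4*0.194 = 1.7473644×10^-4
Rp = 0.009184 / 1.7473644×10^-4 = 52.6 ohm*cm^2

52.6 ohm*cm^2


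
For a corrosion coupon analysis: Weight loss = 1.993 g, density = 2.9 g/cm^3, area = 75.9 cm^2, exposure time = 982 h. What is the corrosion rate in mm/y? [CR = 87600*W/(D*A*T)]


Apply the mm/y weight-loss relation: CR = 87600 * W / (D * A * T)
Numerator: 87600 * 1.993 = 174586.8
Denominator: 2.9 * 75.9 * 982 = 216148.02
CR = 174586.8 / 216148.02 = 0.8077 mm/y

0.8077 mm/y


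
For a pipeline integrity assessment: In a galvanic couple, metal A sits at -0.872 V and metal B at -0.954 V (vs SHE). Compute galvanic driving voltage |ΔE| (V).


Driving voltage is the absolute potential difference.
|ΔE| = |-0.872 − (-0.954)| = 0.082 V

0.082 V


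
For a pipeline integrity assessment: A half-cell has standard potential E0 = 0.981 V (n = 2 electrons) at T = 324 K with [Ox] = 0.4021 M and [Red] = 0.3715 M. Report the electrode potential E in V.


Apply the Nernst equation: E = E0 + (RT/nF)*ln([Ox]/[Red])
Step 1: RT/nF = 8.314*324/(2*96485) = 0.01395935 V
Step 2: [Ox]/[Red] = 0.4021/0.3715 = 1.082369
Step 3: ln(1.082369) = 0.079152
Step 4: correction = 0.01395935 * 0.079152 = 0.0011 V
E = 0.981 + 0.0011 = 0.9821 V

0.9821 V


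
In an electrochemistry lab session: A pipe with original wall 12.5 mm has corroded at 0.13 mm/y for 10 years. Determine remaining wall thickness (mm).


Remaining wall = original − CR × time
t = 12.5 − 0.13*10 = 12.5 − 1.3 = 11.2 mm

11.2 mm


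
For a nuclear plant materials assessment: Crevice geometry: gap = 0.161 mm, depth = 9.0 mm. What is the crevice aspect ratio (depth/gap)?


Aspect ratio = depth / gap
Ratio = 9.0 / 0.161 = 55.9

55.9


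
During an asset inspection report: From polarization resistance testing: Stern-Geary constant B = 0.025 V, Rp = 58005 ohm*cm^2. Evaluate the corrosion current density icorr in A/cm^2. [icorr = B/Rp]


Apply the Stern-Geary relation: icorr = B / Rp
icorr = 0.025 / 58005 = 4.31×10^-7 A/cm^2

4.31×10^-7 A/cm^2


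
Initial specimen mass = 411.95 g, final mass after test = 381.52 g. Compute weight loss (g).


Weight loss = initial − final
WL = 411.95 − 381.52 = 30.43 g

30.43 g


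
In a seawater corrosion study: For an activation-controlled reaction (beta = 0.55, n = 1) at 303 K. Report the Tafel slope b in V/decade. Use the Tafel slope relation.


Apply the Tafel slope relation: b = 2.303*R*T/(beta*n*F)
Numerator: 2.303 * 8.314 * 303 = 5801.58
Denominator: 0.55 * 1 * 96485 = 53066.75
b = 5801.58 / 53066.75 = 0.1093 V/decade

0.1093 V/decade


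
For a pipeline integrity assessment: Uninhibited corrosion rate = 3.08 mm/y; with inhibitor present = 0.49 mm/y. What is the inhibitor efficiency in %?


Apply the inhibitor-efficiency definition: IE = (CR_blank − CR_inh)/CR_blank × 100
IE = (3.08 − 0.49) / 3.08 × 100
IE = 2.59 / 3.08 × 100 = 84.1 %

84.1 %


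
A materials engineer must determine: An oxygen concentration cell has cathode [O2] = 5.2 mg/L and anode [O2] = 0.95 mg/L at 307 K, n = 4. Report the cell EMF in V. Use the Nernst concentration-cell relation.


Apply the Nernst concentration-cell relation: E = (RT/nF)*ln(C_cathode/C_anode)
RT/nF = 8.314*307/(4*96485) = 0.00661346 V
ln(5.2/0.95) = 1.69995
E = 0.00661346 * 1.69995 = 0.01124 V

0.01124 V


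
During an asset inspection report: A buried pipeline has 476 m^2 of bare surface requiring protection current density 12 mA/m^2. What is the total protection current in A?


I = area * current density, then convert mA → A (÷1000)
I = 476 * 12 / 1000 = 5.71 A

5.71 A


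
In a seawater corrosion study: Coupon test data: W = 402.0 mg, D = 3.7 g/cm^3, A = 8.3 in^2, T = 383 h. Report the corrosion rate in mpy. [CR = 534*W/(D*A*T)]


Apply the mpy weight-loss relation: CR = 534 * W / (D * A * T)
Numerator: 534 * 402.0 = 214668.0
Denominator: 3.7 * 8.3 * 383 = 11761.93
CR = 214668.0 / 11761.93 = 18.2511 mpy

18.2511 mpy


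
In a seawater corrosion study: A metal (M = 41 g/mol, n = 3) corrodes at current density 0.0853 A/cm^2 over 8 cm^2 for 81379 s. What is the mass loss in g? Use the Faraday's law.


Apply Faraday's law: m = i*A*t*M / (n*F)
Total charge passed Q = i*A*t = 0.0853*8*81379 = 55533.0296 C
m = Q*M/(n*F) = 55533.0296*41/(3*96485) = 7.866 g

7.866 g


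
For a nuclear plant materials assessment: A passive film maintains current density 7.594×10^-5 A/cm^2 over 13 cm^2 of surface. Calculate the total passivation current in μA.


I = i_pass * A, then convert A → μA (×10^6)
I = 7.594×10^-5 * 13 * 10^6 = 987.22 μA

987.22 μA


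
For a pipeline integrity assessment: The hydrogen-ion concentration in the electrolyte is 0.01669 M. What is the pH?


pH = −log10[H+]
pH = −log10(0.01669) = 1.78

1.78


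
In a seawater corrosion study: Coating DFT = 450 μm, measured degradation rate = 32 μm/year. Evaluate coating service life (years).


Service life = thickness / degradation rate
Life = 450 / 32 = 14.1 years

14.1 years


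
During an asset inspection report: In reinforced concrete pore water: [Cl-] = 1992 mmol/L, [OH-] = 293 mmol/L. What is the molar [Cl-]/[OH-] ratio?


Threshold parameter = [Cl-] / [OH-] (molar basis; both in mmol/L, so units cancel)
Ratio = 1992 / 293 = 6.8

6.8


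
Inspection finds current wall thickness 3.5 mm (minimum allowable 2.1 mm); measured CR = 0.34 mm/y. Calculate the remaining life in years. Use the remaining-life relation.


Apply the remaining-life relation: RL = (t_current − t_min) / CR
RL = (3.5 − 2.1) / 0.34 = 1.4 / 0.34 = 4.1 years

4.1 years


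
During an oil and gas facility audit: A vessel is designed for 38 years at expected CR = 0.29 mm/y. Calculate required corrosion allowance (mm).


Corrosion allowance = CR × design life
CA = 0.29 * 38 = 11.02 mm

11.02 mm


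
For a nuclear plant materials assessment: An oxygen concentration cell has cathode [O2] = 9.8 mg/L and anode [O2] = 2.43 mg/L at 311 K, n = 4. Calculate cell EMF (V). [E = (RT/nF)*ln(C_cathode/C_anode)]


Apply the Nernst concentration-cell relation: E = (RT/nF)*ln(C_cathode/C_anode)
RT/nF = 8.314*311/(4*96485) = 0.00669963 V
ln(9.8/2.43) = 1.39449
E = 0.00669963 * 1.39449 = 0.00934 V

0.00934 V


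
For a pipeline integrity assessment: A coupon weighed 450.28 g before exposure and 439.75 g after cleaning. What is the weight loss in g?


Weight loss = initial − final
WL = 450.28 − 439.75 = 10.53 g

10.53 g


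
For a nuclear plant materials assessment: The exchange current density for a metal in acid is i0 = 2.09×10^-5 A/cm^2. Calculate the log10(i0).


i0 = 2.09×10^-5 A/cm^2
log10(i0) = -4.68

-4.68


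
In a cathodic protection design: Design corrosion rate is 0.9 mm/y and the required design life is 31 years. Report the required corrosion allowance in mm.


Corrosion allowance = CR × design life
CA = 0.9 * 31 = 27.9 mm

27.9 mm


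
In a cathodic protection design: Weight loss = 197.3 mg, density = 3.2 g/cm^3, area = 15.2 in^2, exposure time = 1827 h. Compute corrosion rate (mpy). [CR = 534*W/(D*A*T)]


Apply the mpy weight-loss relation: CR = 534 * W / (D * A * T)
Numerator: 534 * 197.3 = 105358.2
Denominator: 3.2 * 15.2 * 1827 = 88865.28
CR = 105358.2 / 88865.28 = 1.1856 mpy

1.1856 mpy


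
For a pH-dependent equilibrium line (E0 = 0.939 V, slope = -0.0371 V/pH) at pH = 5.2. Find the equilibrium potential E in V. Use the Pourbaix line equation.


Apply the Pourbaix line equation: E = E0 + slope*pH
E = 0.939 + (-0.0371)*5.2 = 0.939 + (-0.19292) = 0.74608 V
Rounded to 3 decimal places: E = 0.746 V

0.746 V


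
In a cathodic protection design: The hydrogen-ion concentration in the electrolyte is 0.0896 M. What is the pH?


pH = −log10[H+]
pH = −log10(0.0896) = 1.05

1.05


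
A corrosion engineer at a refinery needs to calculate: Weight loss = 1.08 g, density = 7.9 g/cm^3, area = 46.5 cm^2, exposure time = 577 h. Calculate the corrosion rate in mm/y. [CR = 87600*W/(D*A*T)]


Apply the mm/y weight-loss relation: CR = 87600 * W / (D * A * T)
Numerator: 87600 * 1.08 = 94608.0
Denominator: 7.9 * 46.5 * 577 = 211960.95
CR = 94608.0 / 211960.95 = 0.4463 mm/y

0.4463 mm/y


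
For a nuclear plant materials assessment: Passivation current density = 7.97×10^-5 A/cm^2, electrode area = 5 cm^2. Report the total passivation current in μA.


I = i_pass * A, then convert A → μA (×10^6)
I = 7.97×10^-5 * 5 * 10^6 = 398.5 μA

398.5 μA


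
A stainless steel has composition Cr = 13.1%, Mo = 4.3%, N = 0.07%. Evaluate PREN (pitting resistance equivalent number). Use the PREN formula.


Apply the PREN formula: PREN = Cr + 3.3*Mo + 16*N
PREN = 13.1 + 3.3*4.3 + 16*0.07
PREN = 13.1 + 14.19 + 1.12 = 28.41

28.41


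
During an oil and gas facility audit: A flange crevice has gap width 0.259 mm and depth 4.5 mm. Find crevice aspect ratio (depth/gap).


Aspect ratio = depth / gap
Ratio = 4.5 / 0.259 = 17.4

17.4


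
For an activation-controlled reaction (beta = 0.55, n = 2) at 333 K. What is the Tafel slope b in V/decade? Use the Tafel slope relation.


Apply the Tafel slope relation: b = 2.303*R*T/(beta*n*F)
Numerator: 2.303 * 8.314 * 333 = 6376.0
Denominator: 0.55 * 2 * 96485 = 106133.5
b = 6376.0 / 106133.5 = 0.0601 V/decade

0.0601 V/decade


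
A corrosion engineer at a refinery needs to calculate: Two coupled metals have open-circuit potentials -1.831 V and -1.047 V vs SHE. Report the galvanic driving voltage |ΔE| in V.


Driving voltage is the absolute potential difference.
|ΔE| = |-1.831 − (-1.047)| = 0.784 V

0.784 V


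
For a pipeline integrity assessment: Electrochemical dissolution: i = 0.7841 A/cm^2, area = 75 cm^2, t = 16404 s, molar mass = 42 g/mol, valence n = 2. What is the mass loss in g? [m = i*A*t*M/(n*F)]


Apply Faraday's law: m = i*A*t*M / (n*F)
Total charge passed Q = i*A*t = 0.7841*75*16404 = 964678.23 C
m = Q*M/(n*F) = 964678.23*42/(2*96485) = 209.963 g

209.963 g


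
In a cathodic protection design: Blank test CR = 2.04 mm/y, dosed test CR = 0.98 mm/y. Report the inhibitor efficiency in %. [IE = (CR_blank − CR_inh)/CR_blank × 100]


Apply the inhibitor-efficiency definition: IE = (CR_blank − CR_inh)/CR_blank × 100
IE = (2.04 − 0.98) / 2.04 × 100
IE = 1.06 / 2.04 × 100 = 52.0 %

52.0 %


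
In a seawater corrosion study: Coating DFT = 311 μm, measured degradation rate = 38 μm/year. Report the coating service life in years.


Service life = thickness / degradation rate
Life = 311 / 38 = 8.2 years

8.2 years


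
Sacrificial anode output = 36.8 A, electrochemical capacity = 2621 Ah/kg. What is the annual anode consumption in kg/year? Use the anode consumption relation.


Annual consumption = current * hours per year / capacity
Rate = 36.8 * 8760 / 2621 = 123.0 kg/year

123.0 kg/year


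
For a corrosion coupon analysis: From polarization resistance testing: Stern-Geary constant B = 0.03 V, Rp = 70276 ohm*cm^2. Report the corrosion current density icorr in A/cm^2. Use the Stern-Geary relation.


Apply the Stern-Geary relation: icorr = B / Rp
icorr = 0.03 / 70276 = 4.269×10^-7 A/cm^2

4.269×10^-7 A/cm^2


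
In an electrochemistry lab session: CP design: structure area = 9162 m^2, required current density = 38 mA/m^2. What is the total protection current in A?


I = area * current density, then convert mA → A (÷1000)
I = 9162 * 38 / 1000 = 348.16 A

348.16 A


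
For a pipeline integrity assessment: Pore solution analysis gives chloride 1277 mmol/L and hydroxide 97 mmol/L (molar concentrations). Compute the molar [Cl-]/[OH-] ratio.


Threshold parameter = [Cl-] / [OH-] (molar basis; both in mmol/L, so units cancel)
Ratio = 1277 / 97 = 13.16

13.16


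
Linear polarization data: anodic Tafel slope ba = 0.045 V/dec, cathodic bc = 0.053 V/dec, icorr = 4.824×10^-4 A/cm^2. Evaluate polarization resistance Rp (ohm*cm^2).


Apply the Stern-Geary equation: Rp = ba*bc / (2.303*icorr*(ba+bc))
ba*bc = 0.045*0.053 = 0.002385
ba+bc = 0.098; 2.303*icorr*(ba+bc) = 2.303*4.824×10^-4*0.098 = 1.0887479×10^-4
Rp = 0.002385 / 1.0887479×10^-4 = 21.91 ohm*cm^2

21.91 ohm*cm^2


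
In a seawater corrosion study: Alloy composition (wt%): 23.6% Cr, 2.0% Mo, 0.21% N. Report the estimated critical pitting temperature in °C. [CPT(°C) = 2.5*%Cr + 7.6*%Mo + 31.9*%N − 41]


Apply the ASTM G48 empirical CPT estimate: CPT(°C) = 2.5*%Cr + 7.6*%Mo + 31.9*%N − 41
2.5*23.6 = 59; 7.6*2.0 = 15.2; 31.9*0.21 = 6.699
CPT = 59 + 15.2 + 6.699 − 41 = 39.899 °C
Rounded to 0.1 °C: CPT ≈ 39.9 °C

39.9 °C


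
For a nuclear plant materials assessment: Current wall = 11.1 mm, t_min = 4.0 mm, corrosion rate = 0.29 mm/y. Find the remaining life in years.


Apply the remaining-life relation: RL = (t_current − t_min) / CR
RL = (11.1 − 4.0) / 0.29 = 7.1 / 0.29 = 24.5 years

24.5 years


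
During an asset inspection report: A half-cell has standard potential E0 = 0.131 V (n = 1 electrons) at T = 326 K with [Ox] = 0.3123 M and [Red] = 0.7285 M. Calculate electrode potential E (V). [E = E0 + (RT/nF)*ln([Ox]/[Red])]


Apply the Nernst equation: E = E0 + (RT/nF)*ln([Ox]/[Red])
Step 1: RT/nF = 8.314*326/(1*96485) = 0.02809104 V
Step 2: [Ox]/[Red] = 0.3123/0.7285 = 0.428689
Step 3: ln(0.428689) = -0.847024
Step 4: correction = 0.02809104 * -0.847024 = -0.024 V
E = 0.131 + -0.024 = 0.107 V

0.107 V


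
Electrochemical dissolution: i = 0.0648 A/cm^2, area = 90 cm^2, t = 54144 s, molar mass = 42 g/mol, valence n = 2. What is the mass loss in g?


Apply Faraday's law: m = i*A*t*M / (n*F)
Total charge passed Q = i*A*t = 0.0648*90*54144 = 315767.808 C
m = Q*M/(n*F) = 315767.808*42/(2*96485) = 68.72699 g

68.72699 g


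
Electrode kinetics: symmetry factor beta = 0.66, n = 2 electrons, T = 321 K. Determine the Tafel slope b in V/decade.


Apply the Tafel slope relation: b = 2.303*R*T/(beta*n*F)
Numerator: 2.303 * 8.314 * 321 = 6146.23
Denominator: 0.66 * 2 * 96485 = 127360.2
b = 6146.23 / 127360.2 = 0.0483 V/decade

0.0483 V/decade


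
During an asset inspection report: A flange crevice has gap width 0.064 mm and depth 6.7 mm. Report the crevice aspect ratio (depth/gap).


Aspect ratio = depth / gap
Ratio = 6.7 / 0.064 = 104.7

104.7


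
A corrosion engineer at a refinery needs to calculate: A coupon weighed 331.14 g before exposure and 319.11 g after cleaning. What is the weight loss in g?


Weight loss = initial − final
WL = 331.14 − 319.11 = 12.03 g

12.03 g


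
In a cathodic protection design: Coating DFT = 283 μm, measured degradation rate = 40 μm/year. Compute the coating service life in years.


Service life = thickness / degradation rate
Life = 283 / 40 = 7.1 years

7.1 years


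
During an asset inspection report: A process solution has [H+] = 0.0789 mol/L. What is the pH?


pH = −log10[H+]
pH = −log10(0.0789) = 1.1

1.1


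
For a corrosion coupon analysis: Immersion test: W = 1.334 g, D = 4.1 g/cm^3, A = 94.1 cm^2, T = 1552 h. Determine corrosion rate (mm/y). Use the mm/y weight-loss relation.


Apply the mm/y weight-loss relation: CR = 87600 * W / (D * A * T)
Numerator: 87600 * 1.334 = 116858.4
Denominator: 4.1 * 94.1 * 1552 = 598777.12
CR = 116858.4 / 598777.12 = 0.1952 mm/y

0.1952 mm/y


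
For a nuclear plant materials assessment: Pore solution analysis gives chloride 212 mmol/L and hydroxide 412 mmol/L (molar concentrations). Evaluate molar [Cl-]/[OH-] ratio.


Threshold parameter = [Cl-] / [OH-] (molar basis; both in mmol/L, so units cancel)
Ratio = 212 / 412 = 0.51

0.51


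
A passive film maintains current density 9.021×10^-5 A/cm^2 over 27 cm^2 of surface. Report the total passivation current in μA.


I = i_pass * A, then convert A → μA (×10^6)
I = 9.021×10^-5 * 27 * 10^6 = 2435.67 μA

2435.67 μA


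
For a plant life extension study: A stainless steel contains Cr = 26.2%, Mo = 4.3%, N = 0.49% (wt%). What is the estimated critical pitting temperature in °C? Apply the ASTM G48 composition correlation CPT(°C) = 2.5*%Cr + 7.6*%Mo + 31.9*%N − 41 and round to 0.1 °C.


Apply the ASTM G48 empirical CPT estimate: CPT(°C) = 2.5*%Cr + 7.6*%Mo + 31.9*%N − 41
2.5*26.2 = 65.5; 7.6*4.3 = 32.68; 31.9*0.49 = 15.631
CPT = 65.5 + 32.68 + 15.631 − 41 = 72.811 °C
Rounded to 0.1 °C: CPT ≈ 72.8 °C

72.8 °C


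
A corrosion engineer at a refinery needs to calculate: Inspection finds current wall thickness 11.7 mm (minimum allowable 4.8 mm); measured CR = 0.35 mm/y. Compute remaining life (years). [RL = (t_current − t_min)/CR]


Apply the remaining-life relation: RL = (t_current − t_min) / CR
RL = (11.7 − 4.8) / 0.35 = 6.9 / 0.35 = 19.7 years

19.7 years


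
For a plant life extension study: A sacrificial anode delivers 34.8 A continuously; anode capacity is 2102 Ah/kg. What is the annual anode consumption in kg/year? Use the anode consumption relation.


Annual consumption = current * hours per year / capacity
Rate = 34.8 * 8760 / 2102 = 145.0 kg/year

145.0 kg/year


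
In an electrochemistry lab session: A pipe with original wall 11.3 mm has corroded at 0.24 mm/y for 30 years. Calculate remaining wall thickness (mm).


Remaining wall = original − CR × time
t = 11.3 − 0.24*30 = 11.3 − 7.2 = 4.1 mm

4.1 mm


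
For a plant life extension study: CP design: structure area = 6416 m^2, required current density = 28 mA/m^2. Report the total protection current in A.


I = area * current density, then convert mA → A (÷1000)
I = 6416 * 28 / 1000 = 179.65 A

179.65 A


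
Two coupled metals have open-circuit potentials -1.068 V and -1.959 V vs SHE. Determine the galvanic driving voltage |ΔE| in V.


Driving voltage is the absolute potential difference.
|ΔE| = |-1.068 − (-1.959)| = 0.891 V

0.891 V


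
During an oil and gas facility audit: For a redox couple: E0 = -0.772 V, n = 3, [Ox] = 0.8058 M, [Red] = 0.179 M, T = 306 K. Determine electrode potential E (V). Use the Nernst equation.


Apply the Nernst equation: E = E0 + (RT/nF)*ln([Ox]/[Red])
Step 1: RT/nF = 8.314*306/(3*96485) = 0.00878922 V
Step 2: [Ox]/[Red] = 0.8058/0.179 = 4.501676
Step 3: ln(4.501676) = 1.50445
Step 4: correction = 0.00878922 * 1.50445 = 0.0132 V
E = -0.772 + 0.0132 = -0.7588 V

-0.7588 V


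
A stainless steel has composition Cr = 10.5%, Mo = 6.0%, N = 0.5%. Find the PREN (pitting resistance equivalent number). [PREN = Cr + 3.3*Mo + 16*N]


Apply the PREN formula: PREN = Cr + 3.3*Mo + 16*N
PREN = 10.5 + 3.3*6.0 + 16*0.5
PREN = 10.5 + 19.8 + 8.0 = 38.3

38.3


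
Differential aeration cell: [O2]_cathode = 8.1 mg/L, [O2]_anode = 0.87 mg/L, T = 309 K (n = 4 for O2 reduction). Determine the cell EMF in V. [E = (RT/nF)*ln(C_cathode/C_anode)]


Apply the Nernst concentration-cell relation: E = (RT/nF)*ln(C_cathode/C_anode)
RT/nF = 8.314*309/(4*96485) = 0.00665654 V
ln(8.1/0.87) = 2.23113
E = 0.00665654 * 2.23113 = 0.01485 V

0.01485 V


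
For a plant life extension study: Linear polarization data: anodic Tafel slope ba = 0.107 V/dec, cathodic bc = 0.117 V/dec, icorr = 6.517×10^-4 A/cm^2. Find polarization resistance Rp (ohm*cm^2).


Apply the Stern-Geary equation: Rp = ba*bc / (2.303*icorr*(ba+bc))
ba*bc = 0.107*0.117 = 0.012519
ba+bc = 0.224; 2.303*icorr*(ba+bc) = 2.303*6.517×10^-4*0.224 = 3.3619378×10^-4
Rp = 0.012519 / 3.3619378×10^-4 = 37.24 ohm*cm^2

37.24 ohm*cm^2


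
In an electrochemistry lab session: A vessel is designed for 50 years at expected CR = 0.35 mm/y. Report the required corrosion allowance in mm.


Corrosion allowance = CR × design life
CA = 0.35 * 50 = 17.5 mm

17.5 mm
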